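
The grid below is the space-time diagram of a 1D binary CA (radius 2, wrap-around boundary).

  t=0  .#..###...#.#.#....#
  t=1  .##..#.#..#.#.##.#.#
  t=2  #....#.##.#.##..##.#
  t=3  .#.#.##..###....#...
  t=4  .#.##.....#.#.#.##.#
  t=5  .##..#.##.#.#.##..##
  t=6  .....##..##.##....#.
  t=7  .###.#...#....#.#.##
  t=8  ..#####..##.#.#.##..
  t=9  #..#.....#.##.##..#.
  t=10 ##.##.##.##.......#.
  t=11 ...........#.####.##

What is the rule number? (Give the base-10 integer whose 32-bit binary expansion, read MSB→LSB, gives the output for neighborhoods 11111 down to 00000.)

623954803

  nb #####: next=.  (t=8,i=4, bit31=0)
  nb ####.: next=.  (t=8,i=5, bit30=0)
  nb ###.#: next=#  (t=7,i=3, bit29=1)
  nb ###..: next=.  (t=0,i=6, bit28=0)
  nb ##.##: next=.  (t=2,i=18, bit27=0)
  nb ##.#.: next=#  (t=1,i=16, bit26=1)
  nb ##..#: next=.  (t=1,i=3, bit25=0)
  nb ##...: next=#  (t=0,i=7, bit24=1)
  nb #.###: next=.  (t=7,i=1, bit23=0)
  nb #.##.: next=.  (t=1,i=1, bit22=0)
  nb #.#.#: next=#  (t=0,i=12, bit21=1)
  nb #.#..: next=#  (t=0,i=1, bit20=1)
  nb #..##: next=.  (t=0,i=3, bit19=0)
  nb #..#.: next=.  (t=1,i=4, bit18=0)
  nb #...#: next=.  (t=0,i=8, bit17=0)
  nb #....: next=.  (t=0,i=16, bit16=0)
  nb .####: next=#  (t=8,i=3, bit15=1)
  nb .###.: next=#  (t=0,i=5, bit14=1)
  nb .##.#: next=.  (t=1,i=15, bit13=0)
  nb .##..: next=.  (t=1,i=2, bit12=0)
  nb .#.##: next=#  (t=1,i=0, bit11=1)
  nb .#.#.: next=.  (t=0,i=0, bit10=0)
  nb .#..#: next=#  (t=0,i=2, bit9=1)
  nb .#...: next=#  (t=0,i=15, bit8=1)
  nb ..###: next=.  (t=0,i=4, bit7=0)
  nb ..##.: next=#  (t=2,i=16, bit6=1)
  nb ..#.#: next=#  (t=0,i=10, bit5=1)
  nb ..#..: next=#  (t=3,i=16, bit4=1)
  nb ...##: next=.  (t=6,i=4, bit3=0)
  nb ...#.: next=.  (t=0,i=9, bit2=0)
  nb ....#: next=#  (t=0,i=17, bit1=1)
  nb .....: next=#  (t=4,i=7, bit0=1)
  bits 00100101001100001100101101110011 = 623954803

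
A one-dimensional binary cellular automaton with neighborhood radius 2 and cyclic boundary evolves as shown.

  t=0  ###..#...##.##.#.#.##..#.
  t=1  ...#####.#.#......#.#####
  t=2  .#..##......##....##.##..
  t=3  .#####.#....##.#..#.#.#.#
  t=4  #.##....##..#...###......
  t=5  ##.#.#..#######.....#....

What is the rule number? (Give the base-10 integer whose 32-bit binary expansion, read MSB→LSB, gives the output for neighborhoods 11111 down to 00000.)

  #####|#  b31=1 t=1,i=5
  ####.|.  b30=0 t=1,i=6
  ###.#|.  b29=0 t=1,i=7
  ###..|.  b28=0 t=0,i=2
  ##.##|#  b27=1 t=0,i=11
  ##.#.|.  b26=0 t=0,i=14
  ##..#|#  b25=1 t=0,i=3
  ##...|.  b24=0 t=1,i=0
  #.###|.  b23=0 t=0,i=0
  #.##.|.  b22=0 t=0,i=12
  #.#.#|.  b21=0 t=0,i=15
  #.#..|.  b20=0 t=1,i=11
  #..##|#  b19=1 t=2,i=3
  #..#.|#  b18=1 t=0,i=4
  #...#|#  b17=1 t=0,i=7
  #....|#  b16=1 t=1,i=13
  .####|#  b15=1 t=1,i=4
  .###.|.  b14=0 t=0,i=1
  .##.#|.  b13=0 t=0,i=10
  .##..|#  b12=1 t=0,i=20
  .#.##|#  b11=1 t=0,i=18
  .#.#.|.  b10=0 t=0,i=16
  .#..#|#  b9=1 t=2,i=2
  .#...|#  b8=1 t=0,i=6
  ..###|.  b7=0 t=1,i=3
  ..##.|#  b6=1 t=0,i=9
  ..#.#|#  b5=1 t=0,i=23
  ..#..|#  b4=1 t=0,i=5
  ...##|.  b3=0 t=0,i=8
  ...#.|.  b2=0 t=1,i=17
  ....#|.  b1=0 t=1,i=16
  .....|.  b0=0 t=1,i=14
  bits 10001010000011111001101101110000 = 2316278640

2316278640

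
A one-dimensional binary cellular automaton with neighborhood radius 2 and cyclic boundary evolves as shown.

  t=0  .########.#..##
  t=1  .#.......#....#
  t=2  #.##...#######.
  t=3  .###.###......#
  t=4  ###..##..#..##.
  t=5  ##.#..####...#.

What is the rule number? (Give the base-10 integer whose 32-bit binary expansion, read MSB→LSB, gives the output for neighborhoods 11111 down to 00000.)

  [31] ##### => .  t=0,i=3
  [30] ####. => .  t=0,i=7
  [29] ###.# => .  t=0,i=8
  [28] ###.. => .  t=3,i=7
  [27] ##.## => .  t=0,i=0
  [26] ##.#. => #  t=0,i=9
  [25] ##..# => #  t=4,i=3
  [24] ##... => .  t=2,i=4
  [23] #.### => #  t=0,i=1
  [22] #.##. => #  t=2,i=2
  [21] #.#.# => .  t=2,i=0
  [20] #.#.. => .  t=0,i=10
  [19] #..## => .  t=0,i=12
  [18] #..#. => #  t=4,i=8
  [17] #...# => #  t=2,i=5
  [16] #.... => #  t=1,i=3
  [15] .#### => .  t=0,i=2
  [14] .###. => #  t=3,i=2
  [13] .##.# => #  t=0,i=14
  [12] .##.. => #  t=2,i=3
  [11] .#.## => #  t=2,i=1
  [10] .#.#. => #  t=1,i=0
  [9] .#..# => .  t=0,i=11
  [8] .#... => #  t=1,i=2
  [7] ..### => #  t=2,i=7
  [6] ..##. => .  t=0,i=13
  [5] ..#.# => .  t=1,i=14
  [4] ..#.. => #  t=1,i=9
  [3] ...## => #  t=2,i=6
  [2] ...#. => #  t=1,i=8
  [1] ....# => #  t=1,i=7
  [0] ..... => .  t=1,i=4
  bits 00000110110001110111110110011110 = 113737118

113737118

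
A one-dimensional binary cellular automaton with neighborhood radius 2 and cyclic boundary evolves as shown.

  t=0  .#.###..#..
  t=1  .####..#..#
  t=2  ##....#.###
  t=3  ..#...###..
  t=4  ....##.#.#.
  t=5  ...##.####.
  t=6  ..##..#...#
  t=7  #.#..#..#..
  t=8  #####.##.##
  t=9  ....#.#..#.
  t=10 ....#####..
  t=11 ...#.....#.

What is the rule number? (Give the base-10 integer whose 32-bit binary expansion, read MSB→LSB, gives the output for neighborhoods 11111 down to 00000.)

  nb #####: next=.  (t=2,i=10, bit31=0)
  nb ####.: next=.  (t=1,i=3, bit30=0)
  nb ###.#: next=#  (t=8,i=4, bit29=1)
  nb ###..: next=.  (t=0,i=5, bit28=0)
  nb ##.##: next=.  (t=5,i=5, bit27=0)
  nb ##.#.: next=#  (t=4,i=6, bit26=1)
  nb ##..#: next=.  (t=0,i=6, bit25=0)
  nb ##...: next=#  (t=2,i=2, bit24=1)
  nb #.###: next=#  (t=0,i=3, bit23=1)
  nb #.##.: next=#  (t=8,i=6, bit22=1)
  nb #.#.#: next=#  (t=4,i=7, bit21=1)
  nb #.#..: next=#  (t=4,i=9, bit20=1)
  nb #..##: next=.  (t=6,i=1, bit19=0)
  nb #..#.: next=#  (t=0,i=7, bit18=1)
  nb #...#: next=#  (t=0,i=10, bit17=1)
  nb #....: next=.  (t=2,i=3, bit16=0)
  nb .####: next=.  (t=1,i=2, bit15=0)
  nb .###.: next=#  (t=0,i=4, bit14=1)
  nb .##.#: next=.  (t=4,i=5, bit13=0)
  nb .##..: next=.  (t=6,i=3, bit12=0)
  nb .#.##: next=#  (t=0,i=2, bit11=1)
  nb .#.#.: next=#  (t=4,i=8, bit10=1)
  nb .#..#: next=#  (t=1,i=8, bit9=1)
  nb .#...: next=.  (t=0,i=9, bit8=0)
  nb ..###: next=.  (t=3,i=6, bit7=0)
  nb ..##.: next=#  (t=4,i=4, bit6=1)
  nb ..#.#: next=#  (t=0,i=1, bit5=1)
  nb ..#..: next=.  (t=0,i=8, bit4=0)
  nb ...##: next=#  (t=3,i=5, bit3=1)
  nb ...#.: next=.  (t=0,i=0, bit2=0)
  nb ....#: next=.  (t=2,i=4, bit1=0)
  nb .....: next=.  (t=4,i=1, bit0=0)
  bits 00100101111101100100111001101000 = 636898920

636898920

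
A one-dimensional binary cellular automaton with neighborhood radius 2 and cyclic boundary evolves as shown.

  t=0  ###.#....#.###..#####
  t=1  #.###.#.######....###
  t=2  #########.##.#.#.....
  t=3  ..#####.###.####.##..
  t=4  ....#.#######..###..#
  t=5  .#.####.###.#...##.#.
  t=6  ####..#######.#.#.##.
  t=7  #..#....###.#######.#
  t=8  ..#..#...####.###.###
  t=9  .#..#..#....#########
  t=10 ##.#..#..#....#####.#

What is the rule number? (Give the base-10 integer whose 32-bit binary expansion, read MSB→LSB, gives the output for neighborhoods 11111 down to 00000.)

3170323557

  ##### -> #   bit 31 = 1  t=0,i=0
  ####. -> .   bit 30 = 0  t=0,i=1
  ###.# -> #   bit 29 = 1  t=0,i=2
  ###.. -> #   bit 28 = 1  t=0,i=13
  ##.## -> #   bit 27 = 1  t=1,i=1
  ##.#. -> #   bit 26 = 1  t=0,i=3
  ##..# -> .   bit 25 = 0  t=0,i=14
  ##... -> .   bit 24 = 0  t=1,i=14
  #.### -> #   bit 23 = 1  t=0,i=11
  #.##. -> #   bit 22 = 1  t=2,i=10
  #.#.# -> #   bit 21 = 1  t=1,i=6
  #.#.. -> #   bit 20 = 1  t=0,i=4
  #..## -> .   bit 19 = 0  t=0,i=15
  #..#. -> #   bit 18 = 1  t=4,i=19
  #...# -> #   bit 17 = 1  t=5,i=14
  #.... -> #   bit 16 = 1  t=0,i=6
  .#### -> .   bit 15 = 0  t=0,i=17
  .###. -> #   bit 14 = 1  t=0,i=12
  .##.# -> .   bit 13 = 0  t=2,i=11
  .##.. -> .   bit 12 = 0  t=3,i=18
  .#.## -> #   bit 11 = 1  t=0,i=10
  .#.#. -> #   bit 10 = 1  t=2,i=14
  .#..# -> .   bit 9 = 0  t=5,i=20
  .#... -> .   bit 8 = 0  t=0,i=5
  ..### -> .   bit 7 = 0  t=0,i=16
  ..##. -> #   bit 6 = 1  t=5,i=16
  ..#.# -> #   bit 5 = 1  t=0,i=9
  ..#.. -> .   bit 4 = 0  t=4,i=20
  ...## -> .   bit 3 = 0  t=1,i=17
  ...#. -> #   bit 2 = 1  t=0,i=8
  ....# -> .   bit 1 = 0  t=0,i=7
  ..... -> #   bit 0 = 1  t=2,i=18
  bits 10111100111101110100110001100101 = 3170323557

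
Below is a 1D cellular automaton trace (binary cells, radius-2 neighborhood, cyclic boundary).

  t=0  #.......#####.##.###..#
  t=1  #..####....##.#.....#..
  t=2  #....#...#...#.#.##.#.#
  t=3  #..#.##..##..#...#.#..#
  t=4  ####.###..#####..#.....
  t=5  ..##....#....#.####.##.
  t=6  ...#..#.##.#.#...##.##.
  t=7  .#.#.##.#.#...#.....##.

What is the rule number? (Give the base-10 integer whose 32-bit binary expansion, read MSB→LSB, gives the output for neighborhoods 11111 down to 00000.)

  [31] ##### => .  t=0,i=10
  [30] ####. => #  t=0,i=11
  [29] ###.# => #  t=0,i=12
  [28] ###.. => .  t=0,i=19
  [27] ##.## => .  t=0,i=13
  [26] ##.#. => #  t=1,i=13
  [25] ##..# => #  t=0,i=20
  [24] ##... => .  t=0,i=1
  [23] #.### => .  t=0,i=17
  [22] #.##. => #  t=0,i=14
  [21] #.#.# => .  t=2,i=15
  [20] #.#.. => .  t=1,i=14
  [19] #..## => .  t=0,i=21
  [18] #..#. => #  t=1,i=22
  [17] #...# => .  t=2,i=7
  [16] #.... => .  t=0,i=2
  [15] .#### => .  t=0,i=9
  [14] .###. => .  t=0,i=18
  [13] .##.# => .  t=0,i=15
  [12] .##.. => #  t=0,i=0
  [11] .#.## => .  t=2,i=16
  [10] .#.#. => .  t=2,i=14
  [9] .#..# => .  t=1,i=1
  [8] .#... => #  t=1,i=15
  [7] ..### => .  t=0,i=8
  [6] ..##. => .  t=0,i=22
  [5] ..#.# => #  t=2,i=13
  [4] ..#.. => #  t=1,i=0
  [3] ...## => .  t=0,i=7
  [2] ...#. => .  t=1,i=19
  [1] ....# => #  t=0,i=6
  [0] ..... => #  t=0,i=3
  bits 01100110010001000001000100110011 = 1715736883

1715736883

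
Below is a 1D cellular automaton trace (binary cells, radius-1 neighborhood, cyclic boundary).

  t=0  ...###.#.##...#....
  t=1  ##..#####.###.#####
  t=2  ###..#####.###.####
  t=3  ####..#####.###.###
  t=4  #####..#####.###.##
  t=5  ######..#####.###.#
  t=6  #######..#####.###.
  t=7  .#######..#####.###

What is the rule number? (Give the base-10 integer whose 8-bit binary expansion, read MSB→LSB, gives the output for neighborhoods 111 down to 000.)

245

  ### -> #   bit 7 = 1  t=0,i=4
  ##. -> #   bit 6 = 1  t=0,i=5
  #.# -> #   bit 5 = 1  t=0,i=6
  #.. -> #   bit 4 = 1  t=0,i=11
  .## -> .   bit 3 = 0  t=0,i=3
  .#. -> #   bit 2 = 1  t=0,i=7
  ..# -> .   bit 1 = 0  t=0,i=2
  ... -> #   bit 0 = 1  t=0,i=0
  bits 11110101 = 245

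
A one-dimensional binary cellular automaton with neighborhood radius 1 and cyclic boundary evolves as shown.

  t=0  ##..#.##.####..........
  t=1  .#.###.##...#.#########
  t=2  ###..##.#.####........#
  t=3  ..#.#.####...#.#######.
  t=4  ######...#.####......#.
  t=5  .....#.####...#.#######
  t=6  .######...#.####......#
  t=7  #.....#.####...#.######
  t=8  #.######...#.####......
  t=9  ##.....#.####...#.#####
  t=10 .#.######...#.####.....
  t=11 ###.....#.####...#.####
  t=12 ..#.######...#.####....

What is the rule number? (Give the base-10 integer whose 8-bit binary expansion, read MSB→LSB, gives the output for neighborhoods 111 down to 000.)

103

  ###|.  b7=0 t=0,i=10
  ##.|#  b6=1 t=0,i=1
  #.#|#  b5=1 t=0,i=5
  #..|.  b4=0 t=0,i=2
  .##|.  b3=0 t=0,i=0
  .#.|#  b2=1 t=0,i=4
  ..#|#  b1=1 t=0,i=3
  ...|#  b0=1 t=0,i=14
  bits 01100111 = 103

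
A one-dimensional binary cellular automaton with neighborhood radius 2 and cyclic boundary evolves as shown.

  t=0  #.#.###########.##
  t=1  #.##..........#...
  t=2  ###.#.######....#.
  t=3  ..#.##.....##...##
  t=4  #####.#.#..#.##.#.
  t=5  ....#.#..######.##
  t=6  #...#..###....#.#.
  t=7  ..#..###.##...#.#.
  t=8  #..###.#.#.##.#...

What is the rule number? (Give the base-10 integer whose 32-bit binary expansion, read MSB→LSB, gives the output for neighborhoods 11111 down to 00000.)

862857953

  #####|.  b31=0 t=0,i=6
  ####.|.  b30=0 t=0,i=13
  ###.#|#  b29=1 t=0,i=0
  ###..|#  b28=1 t=2,i=11
  ##.##|.  b27=0 t=0,i=15
  ##.#.|.  b26=0 t=0,i=1
  ##..#|#  b25=1 t=3,i=0
  ##...|#  b24=1 t=1,i=4
  #.###|.  b23=0 t=0,i=4
  #.##.|#  b22=1 t=1,i=2
  #.#.#|#  b21=1 t=0,i=2
  #.#..|.  b20=0 t=4,i=8
  #..##|#  b19=1 t=5,i=8
  #..#.|#  b18=1 t=3,i=1
  #...#|#  b17=1 t=1,i=16
  #....|.  b16=0 t=1,i=5
  .####|.  b15=0 t=0,i=5
  .###.|.  b14=0 t=0,i=17
  .##.#|#  b13=1 t=4,i=14
  .##..|.  b12=0 t=1,i=3
  .#.##|#  b11=1 t=0,i=3
  .#.#.|.  b10=0 t=4,i=7
  .#..#|#  b9=1 t=4,i=9
  .#...|.  b8=0 t=1,i=15
  ..###|#  b7=1 t=5,i=9
  ..##.|#  b6=1 t=3,i=11
  ..#.#|#  b5=1 t=1,i=0
  ..#..|.  b4=0 t=1,i=14
  ...##|.  b3=0 t=3,i=10
  ...#.|.  b2=0 t=1,i=13
  ....#|.  b1=0 t=1,i=12
  .....|#  b0=1 t=1,i=6
  bits 00110011011011100010101011100001 = 862857953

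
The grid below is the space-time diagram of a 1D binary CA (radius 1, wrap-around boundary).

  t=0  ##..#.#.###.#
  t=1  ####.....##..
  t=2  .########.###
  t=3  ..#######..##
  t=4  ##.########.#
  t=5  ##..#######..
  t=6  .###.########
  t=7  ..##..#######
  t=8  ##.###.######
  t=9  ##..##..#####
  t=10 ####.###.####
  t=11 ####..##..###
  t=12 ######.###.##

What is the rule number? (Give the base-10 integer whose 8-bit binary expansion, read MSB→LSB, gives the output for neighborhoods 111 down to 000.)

  [7] ### => #  t=0,i=0
  [6] ##. => #  t=0,i=1
  [5] #.# => .  t=0,i=5
  [4] #.. => #  t=0,i=2
  [3] .## => .  t=0,i=8
  [2] .#. => .  t=0,i=4
  [1] ..# => #  t=0,i=3
  [0] ... => #  t=1,i=5
  bits 11010011 = 211

211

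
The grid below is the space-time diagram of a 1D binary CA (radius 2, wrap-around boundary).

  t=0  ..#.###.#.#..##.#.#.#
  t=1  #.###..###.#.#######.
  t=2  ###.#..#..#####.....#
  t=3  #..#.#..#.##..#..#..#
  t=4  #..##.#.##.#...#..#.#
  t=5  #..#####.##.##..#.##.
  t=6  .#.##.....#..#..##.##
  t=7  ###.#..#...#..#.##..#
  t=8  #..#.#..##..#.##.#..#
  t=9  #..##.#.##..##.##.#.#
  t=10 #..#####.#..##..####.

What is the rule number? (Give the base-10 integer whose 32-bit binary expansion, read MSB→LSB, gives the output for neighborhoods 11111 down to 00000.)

346210273

  [31] ##### => .  t=1,i=15
  [30] ####. => .  t=1,i=18
  [29] ###.# => .  t=0,i=6
  [28] ###.. => #  t=1,i=4
  [27] ##.## => .  t=5,i=8
  [26] ##.#. => #  t=0,i=7
  [25] ##..# => .  t=1,i=5
  [24] ##... => .  t=2,i=15
  [23] #.### => #  t=0,i=4
  [22] #.##. => .  t=3,i=10
  [21] #.#.# => #  t=0,i=8
  [20] #.#.. => .  t=0,i=10
  [19] #..## => .  t=0,i=12
  [18] #..#. => .  t=0,i=1
  [17] #...# => #  t=4,i=13
  [16] #.... => .  t=2,i=16
  [15] .#### => #  t=1,i=14
  [14] .###. => .  t=0,i=5
  [13] .##.# => #  t=0,i=14
  [12] .##.. => #  t=3,i=0
  [11] .#.## => #  t=0,i=3
  [10] .#.#. => #  t=0,i=9
  [9] .#..# => #  t=0,i=0
  [8] .#... => #  t=4,i=12
  [7] ..### => #  t=1,i=7
  [6] ..##. => #  t=0,i=13
  [5] ..#.# => #  t=0,i=2
  [4] ..#.. => .  t=2,i=7
  [3] ...## => .  t=2,i=19
  [2] ...#. => .  t=4,i=14
  [1] ....# => .  t=2,i=18
  [0] ..... => #  t=2,i=17
  bits 00010100101000101011111111100001 = 346210273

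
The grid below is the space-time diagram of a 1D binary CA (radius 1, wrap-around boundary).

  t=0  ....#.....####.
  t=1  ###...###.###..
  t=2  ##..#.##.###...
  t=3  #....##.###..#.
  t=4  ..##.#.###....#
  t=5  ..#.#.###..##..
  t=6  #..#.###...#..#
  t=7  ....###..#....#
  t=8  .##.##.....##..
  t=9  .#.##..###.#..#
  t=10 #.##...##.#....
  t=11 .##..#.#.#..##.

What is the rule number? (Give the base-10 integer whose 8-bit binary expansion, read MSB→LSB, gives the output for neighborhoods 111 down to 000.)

  [7] ### => #  t=0,i=11
  [6] ##. => .  t=0,i=13
  [5] #.# => #  t=1,i=9
  [4] #.. => .  t=0,i=5
  [3] .## => #  t=0,i=10
  [2] .#. => .  t=0,i=4
  [1] ..# => .  t=0,i=3
  [0] ... => #  t=0,i=0
  bits 10101001 = 169

169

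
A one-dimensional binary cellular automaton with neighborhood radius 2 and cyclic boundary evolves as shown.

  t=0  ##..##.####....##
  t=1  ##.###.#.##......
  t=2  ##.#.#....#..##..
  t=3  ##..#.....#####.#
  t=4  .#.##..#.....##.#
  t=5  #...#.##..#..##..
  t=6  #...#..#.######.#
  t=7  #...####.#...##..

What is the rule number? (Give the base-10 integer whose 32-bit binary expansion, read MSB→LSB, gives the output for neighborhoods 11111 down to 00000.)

  nb #####: next=.  (t=3,i=12, bit31=0)
  nb ####.: next=#  (t=0,i=0, bit30=1)
  nb ###.#: next=#  (t=1,i=5, bit29=1)
  nb ###..: next=#  (t=0,i=1, bit28=1)
  nb ##.##: next=.  (t=0,i=6, bit27=0)
  nb ##.#.: next=.  (t=1,i=6, bit26=0)
  nb ##..#: next=.  (t=0,i=2, bit25=0)
  nb ##...: next=.  (t=0,i=11, bit24=0)
  nb #.###: next=#  (t=0,i=7, bit23=1)
  nb #.##.: next=.  (t=1,i=9, bit22=0)
  nb #.#.#: next=.  (t=1,i=7, bit21=0)
  nb #.#..: next=.  (t=2,i=5, bit20=0)
  nb #..##: next=#  (t=0,i=3, bit19=1)
  nb #..#.: next=#  (t=3,i=3, bit18=1)
  nb #...#: next=.  (t=5,i=2, bit17=0)
  nb #....: next=.  (t=0,i=12, bit16=0)
  nb .####: next=.  (t=0,i=8, bit15=0)
  nb .###.: next=.  (t=1,i=4, bit14=0)
  nb .##.#: next=#  (t=0,i=5, bit13=1)
  nb .##..: next=#  (t=1,i=10, bit12=1)
  nb .#.##: next=.  (t=1,i=8, bit11=0)
  nb .#.#.: next=#  (t=2,i=4, bit10=1)
  nb .#..#: next=#  (t=2,i=11, bit9=1)
  nb .#...: next=.  (t=2,i=6, bit8=0)
  nb ..###: next=.  (t=0,i=15, bit7=0)
  nb ..##.: next=#  (t=0,i=4, bit6=1)
  nb ..#.#: next=#  (t=5,i=4, bit5=1)
  nb ..#..: next=#  (t=2,i=10, bit4=1)
  nb ...##: next=.  (t=0,i=14, bit3=0)
  nb ...#.: next=.  (t=2,i=9, bit2=0)
  nb ....#: next=.  (t=0,i=13, bit1=0)
  nb .....: next=#  (t=1,i=13, bit0=1)
  bits 01110000100011000011011001110001 = 1888237169

1888237169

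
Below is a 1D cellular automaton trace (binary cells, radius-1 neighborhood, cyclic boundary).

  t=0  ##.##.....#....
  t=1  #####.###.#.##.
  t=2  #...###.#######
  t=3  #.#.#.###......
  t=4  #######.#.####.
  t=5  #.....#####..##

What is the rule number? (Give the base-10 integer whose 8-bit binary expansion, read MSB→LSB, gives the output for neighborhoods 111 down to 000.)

  ###|.  b7=0 t=1,i=1
  ##.|#  b6=1 t=0,i=1
  #.#|#  b5=1 t=0,i=2
  #..|.  b4=0 t=0,i=5
  .##|#  b3=1 t=0,i=0
  .#.|#  b2=1 t=0,i=10
  ..#|.  b1=0 t=0,i=9
  ...|#  b0=1 t=0,i=6
  bits 01101101 = 109

109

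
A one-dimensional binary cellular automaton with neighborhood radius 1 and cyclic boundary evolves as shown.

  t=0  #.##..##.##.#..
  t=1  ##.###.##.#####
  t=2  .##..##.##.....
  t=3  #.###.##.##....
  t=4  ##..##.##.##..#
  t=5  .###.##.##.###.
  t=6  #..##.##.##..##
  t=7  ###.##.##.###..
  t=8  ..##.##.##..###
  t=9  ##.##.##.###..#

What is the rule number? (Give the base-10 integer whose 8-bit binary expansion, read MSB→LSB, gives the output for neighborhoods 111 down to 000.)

  [7] ### => .  t=1,i=0
  [6] ##. => #  t=0,i=3
  [5] #.# => #  t=0,i=1
  [4] #.. => #  t=0,i=4
  [3] .## => .  t=0,i=2
  [2] .#. => #  t=0,i=0
  [1] ..# => #  t=0,i=5
  [0] ... => .  t=2,i=11
  bits 01110110 = 118

118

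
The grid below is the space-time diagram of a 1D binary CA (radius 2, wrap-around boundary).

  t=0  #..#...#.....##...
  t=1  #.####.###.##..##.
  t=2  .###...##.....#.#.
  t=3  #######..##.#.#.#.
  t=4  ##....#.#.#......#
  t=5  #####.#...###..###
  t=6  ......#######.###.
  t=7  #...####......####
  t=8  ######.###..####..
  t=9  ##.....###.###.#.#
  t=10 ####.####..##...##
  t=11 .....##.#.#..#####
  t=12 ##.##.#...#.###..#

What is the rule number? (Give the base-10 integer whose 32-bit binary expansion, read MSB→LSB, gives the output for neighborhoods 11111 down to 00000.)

  ##### -> .   bit 31 = 0  t=3,i=2
  ####. -> .   bit 30 = 0  t=1,i=4
  ###.# -> .   bit 29 = 0  t=1,i=5
  ###.. -> #   bit 28 = 1  t=2,i=3
  ##.## -> .   bit 27 = 0  t=1,i=6
  ##.#. -> .   bit 26 = 0  t=1,i=17
  ##..# -> .   bit 25 = 0  t=1,i=13
  ##... -> #   bit 24 = 1  t=0,i=15
  #.### -> #   bit 23 = 1  t=1,i=2
  #.##. -> .   bit 22 = 0  t=1,i=11
  #.#.# -> .   bit 21 = 0  t=1,i=0
  #.#.. -> #   bit 20 = 1  t=2,i=16
  #..## -> #   bit 19 = 1  t=1,i=14
  #..#. -> #   bit 18 = 1  t=0,i=2
  #...# -> #   bit 17 = 1  t=0,i=5
  #.... -> #   bit 16 = 1  t=0,i=9
  .#### -> #   bit 15 = 1  t=1,i=3
  .###. -> #   bit 14 = 1  t=1,i=8
  .##.# -> #   bit 13 = 1  t=1,i=16
  .##.. -> .   bit 12 = 0  t=0,i=14
  .#.## -> #   bit 11 = 1  t=1,i=1
  .#.#. -> .   bit 10 = 0  t=2,i=15
  .#..# -> .   bit 9 = 0  t=0,i=1
  .#... -> #   bit 8 = 1  t=0,i=4
  ..### -> #   bit 7 = 1  t=2,i=1
  ..##. -> .   bit 6 = 0  t=0,i=13
  ..#.# -> #   bit 5 = 1  t=2,i=14
  ..#.. -> #   bit 4 = 1  t=0,i=0
  ...## -> #   bit 3 = 1  t=0,i=12
  ...#. -> .   bit 2 = 0  t=0,i=6
  ....# -> #   bit 1 = 1  t=0,i=11
  ..... -> .   bit 0 = 0  t=0,i=10
  bits 00010001100111111110100110111010 = 295692730

295692730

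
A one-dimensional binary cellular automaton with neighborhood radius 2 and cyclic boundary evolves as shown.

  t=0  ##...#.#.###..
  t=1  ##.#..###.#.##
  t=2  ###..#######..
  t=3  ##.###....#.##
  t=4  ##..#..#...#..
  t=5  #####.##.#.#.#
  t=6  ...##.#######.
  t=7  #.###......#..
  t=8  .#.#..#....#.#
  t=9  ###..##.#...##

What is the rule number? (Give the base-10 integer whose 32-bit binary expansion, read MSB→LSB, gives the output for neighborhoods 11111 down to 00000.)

  #####|.  b31=0 t=2,i=7
  ####.|#  b30=1 t=1,i=0
  ###.#|#  b29=1 t=1,i=1
  ###..|.  b28=0 t=0,i=11
  ##.##|.  b27=0 t=3,i=2
  ##.#.|#  b26=1 t=1,i=2
  ##..#|#  b25=1 t=0,i=12
  ##...|.  b24=0 t=0,i=2
  #.###|.  b23=0 t=0,i=9
  #.##.|#  b22=1 t=5,i=6
  #.#.#|#  b21=1 t=0,i=7
  #.#..|.  b20=0 t=1,i=3
  #..##|#  b19=1 t=0,i=13
  #..#.|#  b18=1 t=4,i=3
  #...#|#  b17=1 t=0,i=3
  #....|#  b16=1 t=3,i=7
  .####|.  b15=0 t=1,i=13
  .###.|#  b14=1 t=0,i=10
  .##.#|#  b13=1 t=5,i=7
  .##..|#  b12=1 t=0,i=1
  .#.##|#  b11=1 t=0,i=8
  .#.#.|#  b10=1 t=0,i=6
  .#..#|.  b9=0 t=1,i=4
  .#...|.  b8=0 t=4,i=8
  ..###|#  b7=1 t=1,i=6
  ..##.|#  b6=1 t=0,i=0
  ..#.#|.  b5=0 t=0,i=5
  ..#..|#  b4=1 t=4,i=4
  ...##|#  b3=1 t=6,i=2
  ...#.|.  b2=0 t=0,i=4
  ....#|.  b1=0 t=3,i=8
  .....|.  b0=0 t=7,i=7
  bits 01100110011011110111110011011000 = 1718582488

1718582488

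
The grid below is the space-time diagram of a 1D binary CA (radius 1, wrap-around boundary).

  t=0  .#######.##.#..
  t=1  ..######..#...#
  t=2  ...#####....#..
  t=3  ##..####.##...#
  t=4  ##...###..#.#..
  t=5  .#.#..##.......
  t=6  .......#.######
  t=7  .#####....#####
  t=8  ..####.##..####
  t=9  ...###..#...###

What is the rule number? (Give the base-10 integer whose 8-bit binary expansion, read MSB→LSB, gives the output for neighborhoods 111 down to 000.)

  ###|#  b7=1 t=0,i=2
  ##.|#  b6=1 t=0,i=7
  #.#|.  b5=0 t=0,i=8
  #..|.  b4=0 t=0,i=13
  .##|.  b3=0 t=0,i=1
  .#.|.  b2=0 t=0,i=12
  ..#|.  b1=0 t=0,i=0
  ...|#  b0=1 t=0,i=14
  bits 11000001 = 193

193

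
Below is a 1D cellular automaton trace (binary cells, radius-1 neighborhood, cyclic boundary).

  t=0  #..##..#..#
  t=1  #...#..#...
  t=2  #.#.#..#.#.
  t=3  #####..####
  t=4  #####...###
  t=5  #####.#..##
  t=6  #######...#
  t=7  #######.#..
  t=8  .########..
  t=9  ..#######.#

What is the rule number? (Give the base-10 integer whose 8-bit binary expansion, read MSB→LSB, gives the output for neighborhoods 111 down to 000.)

229

  ### -> #   bit 7 = 1  t=3,i=0
  ##. -> #   bit 6 = 1  t=0,i=0
  #.# -> #   bit 5 = 1  t=2,i=1
  #.. -> .   bit 4 = 0  t=0,i=1
  .## -> .   bit 3 = 0  t=0,i=3
  .#. -> #   bit 2 = 1  t=0,i=7
  ..# -> .   bit 1 = 0  t=0,i=2
  ... -> #   bit 0 = 1  t=1,i=2
  bits 11100101 = 229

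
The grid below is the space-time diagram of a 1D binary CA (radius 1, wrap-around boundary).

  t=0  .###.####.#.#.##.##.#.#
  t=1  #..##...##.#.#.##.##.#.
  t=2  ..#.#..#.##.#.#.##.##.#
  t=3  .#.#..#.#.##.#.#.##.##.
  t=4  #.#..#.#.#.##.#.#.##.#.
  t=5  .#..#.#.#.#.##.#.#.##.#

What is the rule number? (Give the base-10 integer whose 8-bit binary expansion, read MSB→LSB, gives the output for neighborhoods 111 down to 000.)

  nb ###: next=.  (t=0,i=2, bit7=0)
  nb ##.: next=#  (t=0,i=3, bit6=1)
  nb #.#: next=#  (t=0,i=0, bit5=1)
  nb #..: next=.  (t=1,i=1, bit4=0)
  nb .##: next=.  (t=0,i=1, bit3=0)
  nb .#.: next=.  (t=0,i=10, bit2=0)
  nb ..#: next=#  (t=1,i=2, bit1=1)
  nb ...: next=.  (t=1,i=6, bit0=0)
  bits 01100010 = 98

98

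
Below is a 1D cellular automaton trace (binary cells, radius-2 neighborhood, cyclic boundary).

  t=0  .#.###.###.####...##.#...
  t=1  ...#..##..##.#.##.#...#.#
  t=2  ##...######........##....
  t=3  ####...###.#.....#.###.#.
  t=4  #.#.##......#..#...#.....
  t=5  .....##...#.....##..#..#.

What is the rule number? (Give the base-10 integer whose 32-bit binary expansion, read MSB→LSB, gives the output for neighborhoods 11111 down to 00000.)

3414823234

  #####|#  b31=1 t=2,i=7
  ####.|#  b30=1 t=0,i=13
  ###.#|.  b29=0 t=0,i=5
  ###..|.  b28=0 t=0,i=14
  ##.##|#  b27=1 t=0,i=6
  ##.#.|.  b26=0 t=0,i=20
  ##..#|#  b25=1 t=1,i=8
  ##...|#  b24=1 t=0,i=15
  #.###|#  b23=1 t=0,i=3
  #.##.|.  b22=0 t=1,i=15
  #.#.#|.  b21=0 t=1,i=13
  #.#..|.  b20=0 t=0,i=21
  #..##|#  b19=1 t=1,i=5
  #..#.|.  b18=0 t=4,i=14
  #...#|#  b17=1 t=0,i=16
  #....|.  b16=0 t=0,i=23
  .####|.  b15=0 t=0,i=12
  .###.|.  b14=0 t=0,i=4
  .##.#|.  b13=0 t=0,i=19
  .##..|#  b12=1 t=1,i=7
  .#.##|.  b11=0 t=0,i=2
  .#.#.|.  b10=0 t=1,i=23
  .#..#|.  b9=0 t=1,i=4
  .#...|#  b8=1 t=0,i=22
  ..###|.  b7=0 t=2,i=5
  ..##.|#  b6=1 t=0,i=18
  ..#.#|.  b5=0 t=0,i=1
  ..#..|.  b4=0 t=1,i=3
  ...##|.  b3=0 t=0,i=17
  ...#.|.  b2=0 t=0,i=0
  ....#|#  b1=1 t=0,i=24
  .....|.  b0=0 t=2,i=13
  bits 11001011100010100001000101000010 = 3414823234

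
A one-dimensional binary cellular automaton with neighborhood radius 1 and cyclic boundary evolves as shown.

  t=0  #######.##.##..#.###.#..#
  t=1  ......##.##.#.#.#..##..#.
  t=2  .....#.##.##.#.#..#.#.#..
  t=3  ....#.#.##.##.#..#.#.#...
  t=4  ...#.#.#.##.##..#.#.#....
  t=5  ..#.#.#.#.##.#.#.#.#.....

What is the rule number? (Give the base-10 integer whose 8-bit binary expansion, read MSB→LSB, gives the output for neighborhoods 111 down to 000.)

  [7] ### => .  t=0,i=0
  [6] ##. => #  t=0,i=6
  [5] #.# => #  t=0,i=7
  [4] #.. => .  t=0,i=13
  [3] .## => .  t=0,i=8
  [2] .#. => .  t=0,i=15
  [1] ..# => #  t=0,i=14
  [0] ... => .  t=1,i=0
  bits 01100010 = 98

98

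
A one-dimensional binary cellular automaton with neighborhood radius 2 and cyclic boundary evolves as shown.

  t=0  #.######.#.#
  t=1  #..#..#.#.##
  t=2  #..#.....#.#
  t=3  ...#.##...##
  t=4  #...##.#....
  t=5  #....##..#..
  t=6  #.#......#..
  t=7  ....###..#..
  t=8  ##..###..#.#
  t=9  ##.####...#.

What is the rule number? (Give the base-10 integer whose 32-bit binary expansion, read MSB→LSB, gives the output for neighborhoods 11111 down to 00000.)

1430907025

  nb #####: next=.  (t=0,i=4, bit31=0)
  nb ####.: next=#  (t=0,i=6, bit30=1)
  nb ###.#: next=.  (t=0,i=7, bit29=0)
  nb ###..: next=#  (t=1,i=0, bit28=1)
  nb ##.##: next=.  (t=0,i=1, bit27=0)
  nb ##.#.: next=#  (t=0,i=8, bit26=1)
  nb ##..#: next=.  (t=1,i=1, bit25=0)
  nb ##...: next=#  (t=3,i=0, bit24=1)
  nb #.###: next=.  (t=0,i=2, bit23=0)
  nb #.##.: next=#  (t=0,i=11, bit22=1)
  nb #.#.#: next=.  (t=0,i=9, bit21=0)
  nb #.#..: next=.  (t=4,i=7, bit20=0)
  nb #..##: next=#  (t=8,i=3, bit19=1)
  nb #..#.: next=.  (t=1,i=2, bit18=0)
  nb #...#: next=.  (t=3,i=1, bit17=0)
  nb #....: next=#  (t=2,i=5, bit16=1)
  nb .####: next=#  (t=0,i=3, bit15=1)
  nb .###.: next=#  (t=1,i=11, bit14=1)
  nb .##.#: next=#  (t=0,i=0, bit13=1)
  nb .##..: next=.  (t=2,i=0, bit12=0)
  nb .#.##: next=#  (t=0,i=10, bit11=1)
  nb .#.#.: next=.  (t=1,i=7, bit10=0)
  nb .#..#: next=.  (t=1,i=4, bit9=0)
  nb .#...: next=.  (t=2,i=4, bit8=0)
  nb ..###: next=#  (t=7,i=4, bit7=1)
  nb ..##.: next=.  (t=3,i=10, bit6=0)
  nb ..#.#: next=.  (t=1,i=6, bit5=0)
  nb ..#..: next=#  (t=1,i=3, bit4=1)
  nb ...##: next=.  (t=3,i=9, bit3=0)
  nb ...#.: next=.  (t=2,i=8, bit2=0)
  nb ....#: next=.  (t=2,i=7, bit1=0)
  nb .....: next=#  (t=2,i=6, bit0=1)
  bits 01010101010010011110100010010001 = 1430907025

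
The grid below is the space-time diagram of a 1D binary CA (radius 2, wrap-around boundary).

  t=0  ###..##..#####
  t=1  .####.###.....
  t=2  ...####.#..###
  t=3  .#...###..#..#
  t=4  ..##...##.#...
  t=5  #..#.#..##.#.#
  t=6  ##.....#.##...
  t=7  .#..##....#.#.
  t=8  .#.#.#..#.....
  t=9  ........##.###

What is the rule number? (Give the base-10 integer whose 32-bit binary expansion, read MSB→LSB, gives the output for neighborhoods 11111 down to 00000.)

2122985747

  ##### -> .   bit 31 = 0  t=0,i=0
  ####. -> #   bit 30 = 1  t=0,i=1
  ###.# -> #   bit 29 = 1  t=1,i=4
  ###.. -> #   bit 28 = 1  t=0,i=2
  ##.## -> #   bit 27 = 1  t=1,i=5
  ##.#. -> #   bit 26 = 1  t=2,i=7
  ##..# -> #   bit 25 = 1  t=0,i=3
  ##... -> .   bit 24 = 0  t=1,i=9
  #.### -> #   bit 23 = 1  t=1,i=6
  #.##. -> .   bit 22 = 0  t=5,i=13
  #.#.# -> .   bit 21 = 0  t=5,i=11
  #.#.. -> .   bit 20 = 0  t=2,i=8
  #..## -> #   bit 19 = 1  t=0,i=4
  #..#. -> .   bit 18 = 0  t=3,i=9
  #...# -> #   bit 17 = 1  t=2,i=1
  #.... -> .   bit 16 = 0  t=1,i=10
  .#### -> .   bit 15 = 0  t=0,i=10
  .###. -> .   bit 14 = 0  t=1,i=7
  .##.# -> #   bit 13 = 1  t=4,i=8
  .##.. -> #   bit 12 = 1  t=0,i=6
  .#.## -> .   bit 11 = 0  t=5,i=12
  .#.#. -> .   bit 10 = 0  t=3,i=0
  .#..# -> .   bit 9 = 0  t=2,i=9
  .#... -> #   bit 8 = 1  t=3,i=2
  ..### -> .   bit 7 = 0  t=0,i=9
  ..##. -> .   bit 6 = 0  t=0,i=5
  ..#.# -> .   bit 5 = 0  t=3,i=13
  ..#.. -> #   bit 4 = 1  t=3,i=10
  ...## -> .   bit 3 = 0  t=1,i=0
  ...#. -> .   bit 2 = 0  t=6,i=6
  ....# -> #   bit 1 = 1  t=1,i=13
  ..... -> #   bit 0 = 1  t=1,i=11
  bits 01111110100010100011000100010011 = 2122985747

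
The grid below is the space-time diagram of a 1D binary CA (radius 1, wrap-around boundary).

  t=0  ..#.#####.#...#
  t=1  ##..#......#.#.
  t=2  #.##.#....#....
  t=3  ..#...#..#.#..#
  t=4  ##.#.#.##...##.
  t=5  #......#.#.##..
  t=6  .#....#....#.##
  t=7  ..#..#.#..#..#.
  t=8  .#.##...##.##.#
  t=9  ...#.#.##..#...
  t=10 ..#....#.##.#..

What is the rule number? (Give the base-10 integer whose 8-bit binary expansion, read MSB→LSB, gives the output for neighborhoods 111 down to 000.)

26

  nb ###: next=.  (t=0,i=5, bit7=0)
  nb ##.: next=.  (t=0,i=8, bit6=0)
  nb #.#: next=.  (t=0,i=3, bit5=0)
  nb #..: next=#  (t=0,i=0, bit4=1)
  nb .##: next=#  (t=0,i=4, bit3=1)
  nb .#.: next=.  (t=0,i=2, bit2=0)
  nb ..#: next=#  (t=0,i=1, bit1=1)
  nb ...: next=.  (t=0,i=12, bit0=0)
  bits 00011010 = 26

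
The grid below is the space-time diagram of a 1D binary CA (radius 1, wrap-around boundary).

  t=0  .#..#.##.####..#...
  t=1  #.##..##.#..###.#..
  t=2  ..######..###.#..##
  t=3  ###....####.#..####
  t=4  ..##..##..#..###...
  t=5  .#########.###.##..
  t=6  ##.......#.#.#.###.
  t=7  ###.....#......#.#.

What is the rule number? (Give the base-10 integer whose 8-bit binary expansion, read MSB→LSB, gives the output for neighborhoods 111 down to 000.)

90

  [7] ### => .  t=0,i=10
  [6] ##. => #  t=0,i=7
  [5] #.# => .  t=0,i=5
  [4] #.. => #  t=0,i=2
  [3] .## => #  t=0,i=6
  [2] .#. => .  t=0,i=1
  [1] ..# => #  t=0,i=0
  [0] ... => .  t=0,i=17
  bits 01011010 = 90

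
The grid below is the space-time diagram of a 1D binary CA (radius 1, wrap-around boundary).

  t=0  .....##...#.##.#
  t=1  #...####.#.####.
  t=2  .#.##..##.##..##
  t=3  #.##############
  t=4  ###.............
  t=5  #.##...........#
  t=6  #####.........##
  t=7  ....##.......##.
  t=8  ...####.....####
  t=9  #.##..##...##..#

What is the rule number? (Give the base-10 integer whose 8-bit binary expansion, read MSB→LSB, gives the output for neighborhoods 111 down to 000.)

122

  ###|.  b7=0 t=1,i=5
  ##.|#  b6=1 t=0,i=6
  #.#|#  b5=1 t=0,i=11
  #..|#  b4=1 t=0,i=0
  .##|#  b3=1 t=0,i=5
  .#.|.  b2=0 t=0,i=10
  ..#|#  b1=1 t=0,i=4
  ...|.  b0=0 t=0,i=1
  bits 01111010 = 122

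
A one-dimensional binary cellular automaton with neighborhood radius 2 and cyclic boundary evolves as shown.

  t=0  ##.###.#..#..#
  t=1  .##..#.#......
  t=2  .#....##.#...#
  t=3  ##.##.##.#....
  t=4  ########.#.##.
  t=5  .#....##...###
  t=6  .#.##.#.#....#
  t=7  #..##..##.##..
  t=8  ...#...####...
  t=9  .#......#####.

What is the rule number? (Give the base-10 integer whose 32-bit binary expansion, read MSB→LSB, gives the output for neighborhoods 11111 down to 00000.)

  [31] ##### => .  t=4,i=2
  [30] ####. => #  t=4,i=6
  [29] ###.# => #  t=0,i=1
  [28] ###.. => #  t=8,i=10
  [27] ##.## => #  t=0,i=2
  [26] ##.#. => .  t=0,i=6
  [25] ##..# => .  t=1,i=3
  [24] ##... => #  t=5,i=8
  [23] #.### => .  t=0,i=3
  [22] #.##. => #  t=3,i=3
  [21] #.#.# => .  t=4,i=9
  [20] #.#.. => #  t=0,i=7
  [19] #..## => .  t=0,i=12
  [18] #..#. => .  t=0,i=9
  [17] #...# => .  t=2,i=11
  [16] #.... => #  t=1,i=9
  [15] .#### => #  t=4,i=1
  [14] .###. => .  t=0,i=0
  [13] .##.# => #  t=2,i=7
  [12] .##.. => .  t=1,i=2
  [11] .#.## => .  t=4,i=10
  [10] .#.#. => #  t=1,i=6
  [9] .#..# => .  t=0,i=8
  [8] .#... => .  t=1,i=8
  [7] ..### => .  t=0,i=13
  [6] ..##. => #  t=1,i=1
  [5] ..#.# => .  t=1,i=5
  [4] ..#.. => .  t=0,i=10
  [3] ...## => .  t=1,i=0
  [2] ...#. => .  t=2,i=12
  [1] ....# => #  t=1,i=13
  [0] ..... => .  t=1,i=10
  bits 01111001010100011010010001000010 = 2035393602

2035393602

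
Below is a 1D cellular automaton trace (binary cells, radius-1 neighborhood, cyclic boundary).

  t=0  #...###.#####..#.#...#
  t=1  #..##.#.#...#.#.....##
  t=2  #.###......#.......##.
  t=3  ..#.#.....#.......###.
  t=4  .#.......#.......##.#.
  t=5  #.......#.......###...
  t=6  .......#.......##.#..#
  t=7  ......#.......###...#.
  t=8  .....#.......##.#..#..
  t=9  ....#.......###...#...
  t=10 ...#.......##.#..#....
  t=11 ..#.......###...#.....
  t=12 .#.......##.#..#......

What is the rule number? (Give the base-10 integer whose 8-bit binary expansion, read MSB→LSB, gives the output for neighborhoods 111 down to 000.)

  [7] ### => .  t=0,i=5
  [6] ##. => #  t=0,i=0
  [5] #.# => .  t=0,i=7
  [4] #.. => .  t=0,i=1
  [3] .## => #  t=0,i=4
  [2] .#. => .  t=0,i=15
  [1] ..# => #  t=0,i=3
  [0] ... => .  t=0,i=2
  bits 01001010 = 74

74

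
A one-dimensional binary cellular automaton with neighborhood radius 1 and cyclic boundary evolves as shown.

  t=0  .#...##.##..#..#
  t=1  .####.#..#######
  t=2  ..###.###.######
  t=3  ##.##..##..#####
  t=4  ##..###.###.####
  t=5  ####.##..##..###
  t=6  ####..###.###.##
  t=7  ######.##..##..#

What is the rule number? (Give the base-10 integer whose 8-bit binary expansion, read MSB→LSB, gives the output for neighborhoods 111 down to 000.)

  ### -> #   bit 7 = 1  t=1,i=2
  ##. -> #   bit 6 = 1  t=0,i=6
  #.# -> .   bit 5 = 0  t=0,i=0
  #.. -> #   bit 4 = 1  t=0,i=2
  .## -> .   bit 3 = 0  t=0,i=5
  .#. -> #   bit 2 = 1  t=0,i=1
  ..# -> #   bit 1 = 1  t=0,i=4
  ... -> #   bit 0 = 1  t=0,i=3
  bits 11010111 = 215

215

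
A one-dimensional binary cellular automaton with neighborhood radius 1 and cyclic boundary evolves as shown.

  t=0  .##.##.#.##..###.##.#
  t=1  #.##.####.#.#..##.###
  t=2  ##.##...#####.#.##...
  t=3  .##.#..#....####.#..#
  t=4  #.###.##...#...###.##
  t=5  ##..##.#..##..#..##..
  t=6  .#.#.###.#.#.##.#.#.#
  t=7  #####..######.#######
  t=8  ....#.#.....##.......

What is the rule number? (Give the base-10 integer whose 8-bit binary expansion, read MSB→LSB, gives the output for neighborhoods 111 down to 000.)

102

  ### -> .   bit 7 = 0  t=0,i=14
  ##. -> #   bit 6 = 1  t=0,i=2
  #.# -> #   bit 5 = 1  t=0,i=0
  #.. -> .   bit 4 = 0  t=0,i=11
  .## -> .   bit 3 = 0  t=0,i=1
  .#. -> #   bit 2 = 1  t=0,i=7
  ..# -> #   bit 1 = 1  t=0,i=12
  ... -> .   bit 0 = 0  t=2,i=6
  bits 01100110 = 102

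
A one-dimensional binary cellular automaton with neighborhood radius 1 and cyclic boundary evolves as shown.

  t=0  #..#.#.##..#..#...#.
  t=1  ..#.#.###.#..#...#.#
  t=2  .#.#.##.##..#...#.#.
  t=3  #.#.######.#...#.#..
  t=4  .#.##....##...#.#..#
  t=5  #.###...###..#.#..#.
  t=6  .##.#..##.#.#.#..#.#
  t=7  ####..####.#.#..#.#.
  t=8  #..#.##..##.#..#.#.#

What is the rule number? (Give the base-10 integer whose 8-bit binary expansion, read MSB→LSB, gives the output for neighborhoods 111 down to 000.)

106

  ###|.  b7=0 t=1,i=7
  ##.|#  b6=1 t=0,i=8
  #.#|#  b5=1 t=0,i=4
  #..|.  b4=0 t=0,i=1
  .##|#  b3=1 t=0,i=7
  .#.|.  b2=0 t=0,i=0
  ..#|#  b1=1 t=0,i=2
  ...|.  b0=0 t=0,i=16
  bits 01101010 = 106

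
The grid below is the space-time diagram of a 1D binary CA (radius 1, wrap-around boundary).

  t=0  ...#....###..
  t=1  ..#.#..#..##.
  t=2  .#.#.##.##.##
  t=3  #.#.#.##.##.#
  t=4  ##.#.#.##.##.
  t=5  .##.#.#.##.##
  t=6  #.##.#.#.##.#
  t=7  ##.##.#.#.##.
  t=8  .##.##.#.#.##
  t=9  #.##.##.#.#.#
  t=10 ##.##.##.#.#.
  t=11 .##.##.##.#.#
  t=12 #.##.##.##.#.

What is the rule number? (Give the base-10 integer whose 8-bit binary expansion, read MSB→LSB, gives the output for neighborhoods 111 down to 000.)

  ###|.  b7=0 t=0,i=9
  ##.|#  b6=1 t=0,i=10
  #.#|#  b5=1 t=1,i=3
  #..|#  b4=1 t=0,i=4
  .##|.  b3=0 t=0,i=8
  .#.|.  b2=0 t=0,i=3
  ..#|#  b1=1 t=0,i=2
  ...|.  b0=0 t=0,i=0
  bits 01110010 = 114

114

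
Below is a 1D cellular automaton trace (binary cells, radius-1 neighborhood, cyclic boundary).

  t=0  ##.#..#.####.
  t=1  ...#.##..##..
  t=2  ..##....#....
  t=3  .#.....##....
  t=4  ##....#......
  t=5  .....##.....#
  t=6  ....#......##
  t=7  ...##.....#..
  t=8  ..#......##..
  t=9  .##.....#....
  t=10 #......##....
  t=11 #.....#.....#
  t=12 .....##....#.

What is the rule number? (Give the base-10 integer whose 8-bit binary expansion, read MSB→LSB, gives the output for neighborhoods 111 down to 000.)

134

  ###|#  b7=1 t=0,i=9
  ##.|.  b6=0 t=0,i=1
  #.#|.  b5=0 t=0,i=2
  #..|.  b4=0 t=0,i=4
  .##|.  b3=0 t=0,i=0
  .#.|#  b2=1 t=0,i=3
  ..#|#  b1=1 t=0,i=5
  ...|.  b0=0 t=1,i=0
  bits 10000110 = 134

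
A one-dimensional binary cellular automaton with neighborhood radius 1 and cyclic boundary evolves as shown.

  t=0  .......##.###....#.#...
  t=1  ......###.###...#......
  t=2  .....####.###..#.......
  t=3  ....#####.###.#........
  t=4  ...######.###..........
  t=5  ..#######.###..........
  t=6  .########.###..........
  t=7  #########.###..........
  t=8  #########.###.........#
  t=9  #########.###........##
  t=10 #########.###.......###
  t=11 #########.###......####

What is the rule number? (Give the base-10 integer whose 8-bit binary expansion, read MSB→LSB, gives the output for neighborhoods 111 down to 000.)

202

  ### -> #   bit 7 = 1  t=0,i=11
  ##. -> #   bit 6 = 1  t=0,i=8
  #.# -> .   bit 5 = 0  t=0,i=9
  #.. -> .   bit 4 = 0  t=0,i=13
  .## -> #   bit 3 = 1  t=0,i=7
  .#. -> .   bit 2 = 0  t=0,i=17
  ..# -> #   bit 1 = 1  t=0,i=6
  ... -> .   bit 0 = 0  t=0,i=0
  bits 11001010 = 202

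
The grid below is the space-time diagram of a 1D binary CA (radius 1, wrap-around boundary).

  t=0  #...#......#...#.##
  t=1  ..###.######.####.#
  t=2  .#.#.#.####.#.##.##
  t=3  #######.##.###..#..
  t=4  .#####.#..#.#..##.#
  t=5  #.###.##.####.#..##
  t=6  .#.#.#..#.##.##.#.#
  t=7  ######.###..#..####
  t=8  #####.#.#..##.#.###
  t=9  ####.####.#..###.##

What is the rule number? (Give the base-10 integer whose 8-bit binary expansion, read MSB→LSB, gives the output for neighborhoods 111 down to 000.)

167

  [7] ### => #  t=0,i=18
  [6] ##. => .  t=0,i=0
  [5] #.# => #  t=0,i=16
  [4] #.. => .  t=0,i=1
  [3] .## => .  t=0,i=17
  [2] .#. => #  t=0,i=4
  [1] ..# => #  t=0,i=3
  [0] ... => #  t=0,i=2
  bits 10100111 = 167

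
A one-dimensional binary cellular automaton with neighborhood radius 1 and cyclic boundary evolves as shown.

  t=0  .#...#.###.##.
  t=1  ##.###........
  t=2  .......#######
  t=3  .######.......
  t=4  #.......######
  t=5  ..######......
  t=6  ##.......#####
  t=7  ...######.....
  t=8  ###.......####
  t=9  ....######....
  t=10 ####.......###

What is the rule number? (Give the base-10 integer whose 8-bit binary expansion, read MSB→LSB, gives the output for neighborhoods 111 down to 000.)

7

  [7] ### => .  t=0,i=8
  [6] ##. => .  t=0,i=9
  [5] #.# => .  t=0,i=6
  [4] #.. => .  t=0,i=2
  [3] .## => .  t=0,i=7
  [2] .#. => #  t=0,i=1
  [1] ..# => #  t=0,i=0
  [0] ... => #  t=0,i=3
  bits 00000111 = 7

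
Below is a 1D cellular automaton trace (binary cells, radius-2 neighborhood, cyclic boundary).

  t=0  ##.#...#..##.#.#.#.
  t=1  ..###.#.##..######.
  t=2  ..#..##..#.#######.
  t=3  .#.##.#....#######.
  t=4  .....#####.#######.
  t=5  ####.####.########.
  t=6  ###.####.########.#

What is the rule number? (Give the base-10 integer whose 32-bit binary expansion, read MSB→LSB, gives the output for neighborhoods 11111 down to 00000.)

3703150471

  [31] ##### => #  t=1,i=14
  [30] ####. => #  t=1,i=16
  [29] ###.# => .  t=1,i=4
  [28] ###.. => #  t=1,i=17
  [27] ##.## => #  t=4,i=10
  [26] ##.#. => #  t=0,i=2
  [25] ##..# => .  t=1,i=10
  [24] ##... => .  t=1,i=18
  [23] #.### => #  t=2,i=11
  [22] #.##. => .  t=0,i=0
  [21] #.#.# => #  t=0,i=13
  [20] #.#.. => #  t=0,i=3
  [19] #..## => #  t=0,i=9
  [18] #..#. => .  t=2,i=8
  [17] #...# => .  t=0,i=5
  [16] #.... => #  t=3,i=8
  [15] .#### => #  t=1,i=13
  [14] .###. => .  t=1,i=3
  [13] .##.# => .  t=0,i=1
  [12] .##.. => #  t=1,i=9
  [11] .#.## => .  t=0,i=18
  [10] .#.#. => #  t=0,i=14
  [9] .#..# => #  t=0,i=8
  [8] .#... => #  t=0,i=4
  [7] ..### => #  t=1,i=2
  [6] ..##. => .  t=0,i=10
  [5] ..#.# => .  t=2,i=9
  [4] ..#.. => .  t=0,i=7
  [3] ...## => .  t=1,i=1
  [2] ...#. => #  t=0,i=6
  [1] ....# => #  t=3,i=9
  [0] ..... => #  t=4,i=1
  bits 11011100101110011001011110000111 = 3703150471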